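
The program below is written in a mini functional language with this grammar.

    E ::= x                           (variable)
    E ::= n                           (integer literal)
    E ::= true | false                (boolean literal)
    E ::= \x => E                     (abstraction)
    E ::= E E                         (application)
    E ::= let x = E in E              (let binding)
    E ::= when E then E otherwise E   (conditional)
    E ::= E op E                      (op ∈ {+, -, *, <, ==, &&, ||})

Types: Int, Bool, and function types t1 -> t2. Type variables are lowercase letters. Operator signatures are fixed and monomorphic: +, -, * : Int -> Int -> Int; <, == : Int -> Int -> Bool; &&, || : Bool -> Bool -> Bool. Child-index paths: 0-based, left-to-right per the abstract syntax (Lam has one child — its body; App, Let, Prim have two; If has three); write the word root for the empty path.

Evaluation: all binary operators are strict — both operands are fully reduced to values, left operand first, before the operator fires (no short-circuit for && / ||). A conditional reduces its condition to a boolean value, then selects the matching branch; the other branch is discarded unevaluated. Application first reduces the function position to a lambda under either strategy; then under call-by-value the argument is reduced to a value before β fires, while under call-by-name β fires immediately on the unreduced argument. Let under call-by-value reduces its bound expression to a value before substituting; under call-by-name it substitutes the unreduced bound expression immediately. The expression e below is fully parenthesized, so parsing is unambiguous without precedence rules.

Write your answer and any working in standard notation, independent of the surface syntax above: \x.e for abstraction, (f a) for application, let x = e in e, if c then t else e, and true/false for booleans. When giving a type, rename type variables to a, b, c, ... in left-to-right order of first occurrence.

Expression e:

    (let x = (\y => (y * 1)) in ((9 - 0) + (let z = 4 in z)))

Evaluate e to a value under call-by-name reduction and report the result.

Derivation:
step 0: (let x = (\y.(y * 1)) in ((9 - 0) + (let z = 4 in z)))
step 1: [let@root] ((9 - 0) + (let z = 4 in z))
step 2: [delta@0] (9 + (let z = 4 in z))
step 3: [let@1] (9 + 4)
step 4: [delta@root] 13

Answer: 13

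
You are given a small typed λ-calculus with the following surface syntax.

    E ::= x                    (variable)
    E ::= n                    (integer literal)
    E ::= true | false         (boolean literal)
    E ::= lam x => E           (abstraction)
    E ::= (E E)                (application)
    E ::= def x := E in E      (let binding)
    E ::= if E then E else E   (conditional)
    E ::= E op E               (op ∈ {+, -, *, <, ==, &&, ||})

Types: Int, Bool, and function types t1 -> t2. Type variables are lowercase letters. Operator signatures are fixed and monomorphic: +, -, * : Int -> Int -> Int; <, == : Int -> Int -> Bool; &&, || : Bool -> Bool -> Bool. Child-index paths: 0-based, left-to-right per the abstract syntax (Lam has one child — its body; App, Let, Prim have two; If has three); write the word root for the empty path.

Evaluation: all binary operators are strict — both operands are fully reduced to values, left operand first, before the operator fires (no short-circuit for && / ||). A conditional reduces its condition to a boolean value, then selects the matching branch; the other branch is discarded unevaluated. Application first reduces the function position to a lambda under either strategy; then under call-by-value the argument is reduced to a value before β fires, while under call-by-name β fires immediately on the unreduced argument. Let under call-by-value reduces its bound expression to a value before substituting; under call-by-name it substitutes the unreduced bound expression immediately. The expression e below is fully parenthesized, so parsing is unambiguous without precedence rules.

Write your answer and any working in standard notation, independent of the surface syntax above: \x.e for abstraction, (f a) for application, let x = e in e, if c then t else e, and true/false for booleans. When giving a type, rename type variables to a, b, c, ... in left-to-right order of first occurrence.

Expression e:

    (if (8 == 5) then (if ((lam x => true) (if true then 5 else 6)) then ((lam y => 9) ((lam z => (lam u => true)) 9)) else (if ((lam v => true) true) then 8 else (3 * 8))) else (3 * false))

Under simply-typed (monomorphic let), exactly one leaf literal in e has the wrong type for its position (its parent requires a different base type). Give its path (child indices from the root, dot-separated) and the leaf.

Answer: 2.1 : false

Working:
  unify Int ~ Int
  unify Int ~ Int
  unify Bool ~ Bool
\x._ : a -> Bool
  unify Bool ~ Bool
  unify Int ~ Int
  unify a -> Bool ~ Int -> b
  unify a ~ Int
  unify Bool ~ b
_ _ : Bool
  unify Bool ~ Bool
\y._ : c -> Int
\u._ : e -> Bool
\z._ : d -> e -> Bool
  unify d -> e -> Bool ~ Int -> f
  unify d ~ Int
  unify e -> Bool ~ f
_ _ : e -> Bool
  unify c -> Int ~ (e -> Bool) -> g
  unify c ~ e -> Bool
  unify Int ~ g
_ _ : Int
\v._ : h -> Bool
  unify h -> Bool ~ Bool -> i
  unify h ~ Bool
  unify Bool ~ i
_ _ : Bool
  unify Bool ~ Bool
  unify Int ~ Int
  unify Int ~ Int
  unify Int ~ Int
  unify Int ~ Int
  unify Int ~ Int
  unify Bool ~ Int
  FAIL: mismatch Bool ~ Int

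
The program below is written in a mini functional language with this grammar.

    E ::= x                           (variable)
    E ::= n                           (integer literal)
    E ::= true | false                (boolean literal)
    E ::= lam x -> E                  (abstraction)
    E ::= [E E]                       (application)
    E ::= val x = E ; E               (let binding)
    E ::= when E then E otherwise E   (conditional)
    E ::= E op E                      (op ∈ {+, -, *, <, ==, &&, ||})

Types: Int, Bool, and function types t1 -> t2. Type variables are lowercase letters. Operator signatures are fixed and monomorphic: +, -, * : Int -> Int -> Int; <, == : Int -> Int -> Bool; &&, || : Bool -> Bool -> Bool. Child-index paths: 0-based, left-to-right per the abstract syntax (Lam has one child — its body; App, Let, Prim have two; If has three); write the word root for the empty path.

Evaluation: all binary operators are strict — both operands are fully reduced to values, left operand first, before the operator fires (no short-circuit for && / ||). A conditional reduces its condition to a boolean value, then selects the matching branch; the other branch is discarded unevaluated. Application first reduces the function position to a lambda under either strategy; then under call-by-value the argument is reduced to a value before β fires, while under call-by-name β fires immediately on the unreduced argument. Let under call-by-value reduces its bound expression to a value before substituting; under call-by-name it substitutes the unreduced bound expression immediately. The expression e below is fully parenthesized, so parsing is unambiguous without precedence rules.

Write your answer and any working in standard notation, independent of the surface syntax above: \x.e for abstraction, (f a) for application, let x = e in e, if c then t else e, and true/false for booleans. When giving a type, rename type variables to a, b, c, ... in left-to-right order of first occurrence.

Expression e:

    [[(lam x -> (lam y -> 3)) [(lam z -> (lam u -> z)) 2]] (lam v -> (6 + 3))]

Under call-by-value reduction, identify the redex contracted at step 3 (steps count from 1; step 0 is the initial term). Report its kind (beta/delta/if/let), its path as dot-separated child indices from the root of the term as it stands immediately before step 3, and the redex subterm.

Working:
step 0: (((\x.(\y.3)) ((\z.(\u.z)) 2)) (\v.(6 + 3)))
step 1: [beta@0.1] (((\x.(\y.3)) (\u.2)) (\v.(6 + 3)))
step 2: [beta@0] ((\y.3) (\v.(6 + 3)))
step 3: [beta@root] 3

Answer: beta at root : ((\y.3) (\v.(6 + 3)))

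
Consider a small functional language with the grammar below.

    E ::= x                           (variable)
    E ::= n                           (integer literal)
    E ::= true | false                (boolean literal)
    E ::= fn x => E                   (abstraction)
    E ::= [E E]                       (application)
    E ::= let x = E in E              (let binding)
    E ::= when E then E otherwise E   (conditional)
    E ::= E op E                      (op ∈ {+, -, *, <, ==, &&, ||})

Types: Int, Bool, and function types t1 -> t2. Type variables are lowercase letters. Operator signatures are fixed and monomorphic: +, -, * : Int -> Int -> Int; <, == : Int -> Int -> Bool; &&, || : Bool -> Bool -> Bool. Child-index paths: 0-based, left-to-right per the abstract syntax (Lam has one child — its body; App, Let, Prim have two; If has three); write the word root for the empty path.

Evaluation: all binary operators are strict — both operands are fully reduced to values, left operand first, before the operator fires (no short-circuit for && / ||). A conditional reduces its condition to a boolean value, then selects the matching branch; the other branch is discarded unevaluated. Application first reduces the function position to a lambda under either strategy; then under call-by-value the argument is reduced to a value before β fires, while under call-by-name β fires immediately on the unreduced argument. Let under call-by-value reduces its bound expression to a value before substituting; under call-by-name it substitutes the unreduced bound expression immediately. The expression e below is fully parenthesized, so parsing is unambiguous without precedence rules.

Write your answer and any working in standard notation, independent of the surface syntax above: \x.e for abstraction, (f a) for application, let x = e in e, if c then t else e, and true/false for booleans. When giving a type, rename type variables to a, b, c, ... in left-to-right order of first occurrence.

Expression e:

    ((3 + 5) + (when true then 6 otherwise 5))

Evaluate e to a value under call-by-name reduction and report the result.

Working:
step 0: ((3 + 5) + (if true then 6 else 5))
step 1: [delta@0] (8 + (if true then 6 else 5))
step 2: [if@1] (8 + 6)
step 3: [delta@root] 14

Answer: 14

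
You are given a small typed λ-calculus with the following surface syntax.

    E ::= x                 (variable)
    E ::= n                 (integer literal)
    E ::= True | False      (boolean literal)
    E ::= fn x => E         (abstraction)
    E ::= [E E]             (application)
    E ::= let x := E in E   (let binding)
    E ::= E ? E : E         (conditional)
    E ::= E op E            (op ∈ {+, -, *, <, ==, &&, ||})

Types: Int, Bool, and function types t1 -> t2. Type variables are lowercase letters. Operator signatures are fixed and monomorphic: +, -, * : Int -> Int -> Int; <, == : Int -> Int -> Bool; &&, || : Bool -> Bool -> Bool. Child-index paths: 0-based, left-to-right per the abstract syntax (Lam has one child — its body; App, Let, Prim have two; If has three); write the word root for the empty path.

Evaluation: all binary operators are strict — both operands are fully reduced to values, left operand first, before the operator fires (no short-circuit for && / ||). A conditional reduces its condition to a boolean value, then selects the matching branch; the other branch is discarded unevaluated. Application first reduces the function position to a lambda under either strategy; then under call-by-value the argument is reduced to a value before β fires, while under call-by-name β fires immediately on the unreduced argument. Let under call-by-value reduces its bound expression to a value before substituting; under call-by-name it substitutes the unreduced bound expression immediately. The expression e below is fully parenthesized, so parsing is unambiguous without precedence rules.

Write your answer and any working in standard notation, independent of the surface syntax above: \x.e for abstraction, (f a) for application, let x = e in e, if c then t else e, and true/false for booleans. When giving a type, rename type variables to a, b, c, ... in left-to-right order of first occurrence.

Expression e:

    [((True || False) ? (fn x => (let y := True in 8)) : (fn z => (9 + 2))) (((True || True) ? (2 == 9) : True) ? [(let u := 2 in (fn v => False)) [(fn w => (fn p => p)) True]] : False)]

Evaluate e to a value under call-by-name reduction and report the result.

Answer: 8

Trace:
step 0: ((if (true || false) then (\x.(let y = true in 8)) else (\z.(9 + 2))) (if (if (true || true) then (2 == 9) else true) then ((let u = 2 in (\v.false)) ((\w.(\p.p)) true)) else false))
step 1: [delta@0.0] ((if true then (\x.(let y = true in 8)) else (\z.(9 + 2))) (if (if (true || true) then (2 == 9) else true) then ((let u = 2 in (\v.false)) ((\w.(\p.p)) true)) else false))
step 2: [if@0] ((\x.(let y = true in 8)) (if (if (true || true) then (2 == 9) else true) then ((let u = 2 in (\v.false)) ((\w.(\p.p)) true)) else false))
step 3: [beta@root] (let y = true in 8)
step 4: [let@root] 8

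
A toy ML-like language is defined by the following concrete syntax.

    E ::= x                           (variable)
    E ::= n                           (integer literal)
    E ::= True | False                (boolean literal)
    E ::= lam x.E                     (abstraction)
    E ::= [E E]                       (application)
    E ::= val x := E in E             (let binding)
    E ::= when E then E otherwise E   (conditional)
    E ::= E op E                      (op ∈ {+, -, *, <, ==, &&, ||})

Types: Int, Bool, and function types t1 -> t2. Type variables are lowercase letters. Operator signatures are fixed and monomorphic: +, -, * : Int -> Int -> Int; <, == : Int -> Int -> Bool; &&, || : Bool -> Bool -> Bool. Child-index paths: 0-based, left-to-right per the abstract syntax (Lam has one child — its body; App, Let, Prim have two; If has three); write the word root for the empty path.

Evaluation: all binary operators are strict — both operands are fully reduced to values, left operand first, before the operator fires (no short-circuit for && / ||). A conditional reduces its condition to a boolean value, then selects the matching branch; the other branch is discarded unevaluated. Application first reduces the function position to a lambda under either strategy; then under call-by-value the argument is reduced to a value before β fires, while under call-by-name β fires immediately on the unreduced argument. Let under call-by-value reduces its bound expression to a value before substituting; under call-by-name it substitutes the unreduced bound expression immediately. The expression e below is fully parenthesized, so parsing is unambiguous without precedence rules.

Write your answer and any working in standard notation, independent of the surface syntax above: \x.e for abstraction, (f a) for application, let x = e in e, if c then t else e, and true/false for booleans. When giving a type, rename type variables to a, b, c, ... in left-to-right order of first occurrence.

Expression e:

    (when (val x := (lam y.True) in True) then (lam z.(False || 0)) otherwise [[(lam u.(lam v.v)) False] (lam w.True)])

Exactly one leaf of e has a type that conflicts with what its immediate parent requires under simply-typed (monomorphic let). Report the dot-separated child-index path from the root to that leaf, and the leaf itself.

Working:
\y._ : a -> Bool
let x : a -> Bool
  unify Bool ~ Bool
  unify Bool ~ Bool
  unify Int ~ Bool
  FAIL: mismatch Int ~ Bool

Answer: 1.0.1 : 0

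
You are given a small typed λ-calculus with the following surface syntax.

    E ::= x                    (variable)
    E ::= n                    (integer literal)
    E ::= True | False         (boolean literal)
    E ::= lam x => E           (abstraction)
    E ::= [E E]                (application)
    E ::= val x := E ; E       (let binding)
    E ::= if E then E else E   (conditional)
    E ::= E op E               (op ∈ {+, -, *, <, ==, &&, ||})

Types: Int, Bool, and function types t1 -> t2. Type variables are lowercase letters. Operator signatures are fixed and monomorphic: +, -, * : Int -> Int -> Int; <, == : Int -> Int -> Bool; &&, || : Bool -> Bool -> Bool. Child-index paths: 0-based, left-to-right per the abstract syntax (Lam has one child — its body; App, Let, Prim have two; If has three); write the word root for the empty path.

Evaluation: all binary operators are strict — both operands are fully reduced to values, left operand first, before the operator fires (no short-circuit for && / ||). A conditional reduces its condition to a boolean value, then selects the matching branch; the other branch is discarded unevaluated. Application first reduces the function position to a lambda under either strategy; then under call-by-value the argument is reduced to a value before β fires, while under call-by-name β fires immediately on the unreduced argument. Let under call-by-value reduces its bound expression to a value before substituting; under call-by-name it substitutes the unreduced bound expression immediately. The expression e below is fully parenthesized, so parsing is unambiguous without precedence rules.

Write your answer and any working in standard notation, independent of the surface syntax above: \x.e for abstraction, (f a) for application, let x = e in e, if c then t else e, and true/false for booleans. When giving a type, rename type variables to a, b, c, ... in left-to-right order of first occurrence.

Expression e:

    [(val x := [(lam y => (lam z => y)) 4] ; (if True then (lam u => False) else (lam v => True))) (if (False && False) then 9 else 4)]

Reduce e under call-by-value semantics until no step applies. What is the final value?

Answer: false

Derivation:
step 0: ((let x = ((\y.(\z.y)) 4) in (if true then (\u.false) else (\v.true))) (if (false && false) then 9 else 4))
step 1: [beta@0.0] ((let x = (\z.4) in (if true then (\u.false) else (\v.true))) (if (false && false) then 9 else 4))
step 2: [let@0] ((if true then (\u.false) else (\v.true)) (if (false && false) then 9 else 4))
step 3: [if@0] ((\u.false) (if (false && false) then 9 else 4))
step 4: [delta@1.0] ((\u.false) (if false then 9 else 4))
step 5: [if@1] ((\u.false) 4)
step 6: [beta@root] false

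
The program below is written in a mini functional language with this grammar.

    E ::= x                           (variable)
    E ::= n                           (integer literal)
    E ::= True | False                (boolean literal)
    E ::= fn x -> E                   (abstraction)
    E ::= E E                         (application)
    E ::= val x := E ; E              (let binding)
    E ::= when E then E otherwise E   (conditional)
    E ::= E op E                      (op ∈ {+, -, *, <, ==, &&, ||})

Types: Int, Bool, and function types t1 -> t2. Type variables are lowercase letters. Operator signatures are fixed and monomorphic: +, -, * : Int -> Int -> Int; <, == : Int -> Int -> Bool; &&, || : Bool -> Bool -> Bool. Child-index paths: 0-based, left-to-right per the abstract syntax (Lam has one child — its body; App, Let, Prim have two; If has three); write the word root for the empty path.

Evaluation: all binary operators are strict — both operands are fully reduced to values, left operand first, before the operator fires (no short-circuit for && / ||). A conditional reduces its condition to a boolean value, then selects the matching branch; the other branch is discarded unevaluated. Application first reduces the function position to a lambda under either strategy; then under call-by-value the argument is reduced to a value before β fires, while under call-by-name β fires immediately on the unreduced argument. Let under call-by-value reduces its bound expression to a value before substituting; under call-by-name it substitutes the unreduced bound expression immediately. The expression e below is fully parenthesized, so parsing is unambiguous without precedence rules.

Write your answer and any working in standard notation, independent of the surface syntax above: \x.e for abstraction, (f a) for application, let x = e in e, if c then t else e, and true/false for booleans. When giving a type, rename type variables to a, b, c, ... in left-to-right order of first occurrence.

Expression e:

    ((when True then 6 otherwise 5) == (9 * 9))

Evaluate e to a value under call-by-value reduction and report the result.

Derivation:
step 0: ((if true then 6 else 5) == (9 * 9))
step 1: [if@0] (6 == (9 * 9))
step 2: [delta@1] (6 == 81)
step 3: [delta@root] false

Answer: false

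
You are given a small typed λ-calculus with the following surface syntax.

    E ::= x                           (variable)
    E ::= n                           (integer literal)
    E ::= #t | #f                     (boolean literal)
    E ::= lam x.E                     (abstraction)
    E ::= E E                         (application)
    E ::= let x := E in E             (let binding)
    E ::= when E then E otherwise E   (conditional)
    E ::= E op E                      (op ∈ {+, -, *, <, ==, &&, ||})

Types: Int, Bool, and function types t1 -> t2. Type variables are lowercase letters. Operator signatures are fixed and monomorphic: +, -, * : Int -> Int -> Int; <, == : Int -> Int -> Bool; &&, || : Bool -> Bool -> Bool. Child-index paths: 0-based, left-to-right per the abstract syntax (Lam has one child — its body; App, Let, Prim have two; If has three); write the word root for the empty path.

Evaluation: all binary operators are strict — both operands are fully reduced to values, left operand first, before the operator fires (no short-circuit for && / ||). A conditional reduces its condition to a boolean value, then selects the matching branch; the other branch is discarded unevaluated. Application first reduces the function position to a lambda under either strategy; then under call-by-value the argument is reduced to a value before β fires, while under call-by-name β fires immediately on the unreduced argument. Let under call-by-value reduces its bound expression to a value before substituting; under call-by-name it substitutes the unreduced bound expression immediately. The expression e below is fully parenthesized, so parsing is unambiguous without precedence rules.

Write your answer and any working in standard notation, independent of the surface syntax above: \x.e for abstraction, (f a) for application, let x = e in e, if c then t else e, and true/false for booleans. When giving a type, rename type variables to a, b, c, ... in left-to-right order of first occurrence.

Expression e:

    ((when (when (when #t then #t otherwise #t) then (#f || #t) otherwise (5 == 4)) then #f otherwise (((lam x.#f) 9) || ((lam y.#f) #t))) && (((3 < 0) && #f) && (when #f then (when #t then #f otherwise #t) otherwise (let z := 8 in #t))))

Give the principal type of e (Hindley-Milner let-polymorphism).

Trace:
  unify Bool ~ Bool
  unify Bool ~ Bool
  unify Bool ~ Bool
  unify Bool ~ Bool
  unify Bool ~ Bool
  unify Int ~ Int
  unify Int ~ Int
  unify Bool ~ Bool
  unify Bool ~ Bool
\x._ : a -> Bool
  unify a -> Bool ~ Int -> b
  unify a ~ Int
  unify Bool ~ b
_ _ : Bool
  unify Bool ~ Bool
\y._ : c -> Bool
  unify c -> Bool ~ Bool -> d
  unify c ~ Bool
  unify Bool ~ d
_ _ : Bool
  unify Bool ~ Bool
  unify Bool ~ Bool
  unify Bool ~ Bool
  unify Int ~ Int
  unify Int ~ Int
  unify Bool ~ Bool
  unify Bool ~ Bool
  unify Bool ~ Bool
  unify Bool ~ Bool
  unify Bool ~ Bool
  unify Bool ~ Bool
let z : Int
  unify Bool ~ Bool
  unify Bool ~ Bool
  unify Bool ~ Bool

Answer: Bool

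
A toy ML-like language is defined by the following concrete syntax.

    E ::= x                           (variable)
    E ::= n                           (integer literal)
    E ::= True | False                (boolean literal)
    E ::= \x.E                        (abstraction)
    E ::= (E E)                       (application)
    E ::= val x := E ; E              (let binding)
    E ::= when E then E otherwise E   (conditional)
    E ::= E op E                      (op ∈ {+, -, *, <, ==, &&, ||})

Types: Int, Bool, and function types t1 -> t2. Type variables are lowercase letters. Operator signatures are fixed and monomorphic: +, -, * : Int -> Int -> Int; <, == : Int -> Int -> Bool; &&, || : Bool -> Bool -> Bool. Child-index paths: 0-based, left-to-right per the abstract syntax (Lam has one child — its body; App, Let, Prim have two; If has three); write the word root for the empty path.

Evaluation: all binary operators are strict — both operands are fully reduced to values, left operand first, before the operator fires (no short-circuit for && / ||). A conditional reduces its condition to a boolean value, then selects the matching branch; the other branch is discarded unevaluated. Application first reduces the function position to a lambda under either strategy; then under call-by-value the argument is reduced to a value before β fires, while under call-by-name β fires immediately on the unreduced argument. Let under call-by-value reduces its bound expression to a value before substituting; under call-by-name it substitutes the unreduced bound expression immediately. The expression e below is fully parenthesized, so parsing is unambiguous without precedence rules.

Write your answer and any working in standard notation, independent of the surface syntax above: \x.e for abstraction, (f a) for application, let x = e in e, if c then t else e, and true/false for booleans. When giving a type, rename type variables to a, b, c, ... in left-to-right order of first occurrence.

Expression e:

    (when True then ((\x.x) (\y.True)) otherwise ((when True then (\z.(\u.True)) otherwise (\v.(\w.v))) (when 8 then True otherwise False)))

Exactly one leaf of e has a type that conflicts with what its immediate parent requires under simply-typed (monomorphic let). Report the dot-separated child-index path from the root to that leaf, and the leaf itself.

Working:
  unify Bool ~ Bool
x : a
\x._ : a -> a
\y._ : b -> Bool
  unify a -> a ~ (b -> Bool) -> c
  unify a ~ b -> Bool
  unify b -> Bool ~ c
_ _ : b -> Bool
  unify Bool ~ Bool
\u._ : e -> Bool
\z._ : d -> e -> Bool
v : f
\w._ : g -> f
\v._ : f -> g -> f
  unify d -> e -> Bool ~ f -> g -> f
  unify d ~ f
  unify e -> Bool ~ g -> f
  unify e ~ g
  unify Bool ~ f
  unify Int ~ Bool
  FAIL: mismatch Int ~ Bool

Answer: 2.1.0 : 8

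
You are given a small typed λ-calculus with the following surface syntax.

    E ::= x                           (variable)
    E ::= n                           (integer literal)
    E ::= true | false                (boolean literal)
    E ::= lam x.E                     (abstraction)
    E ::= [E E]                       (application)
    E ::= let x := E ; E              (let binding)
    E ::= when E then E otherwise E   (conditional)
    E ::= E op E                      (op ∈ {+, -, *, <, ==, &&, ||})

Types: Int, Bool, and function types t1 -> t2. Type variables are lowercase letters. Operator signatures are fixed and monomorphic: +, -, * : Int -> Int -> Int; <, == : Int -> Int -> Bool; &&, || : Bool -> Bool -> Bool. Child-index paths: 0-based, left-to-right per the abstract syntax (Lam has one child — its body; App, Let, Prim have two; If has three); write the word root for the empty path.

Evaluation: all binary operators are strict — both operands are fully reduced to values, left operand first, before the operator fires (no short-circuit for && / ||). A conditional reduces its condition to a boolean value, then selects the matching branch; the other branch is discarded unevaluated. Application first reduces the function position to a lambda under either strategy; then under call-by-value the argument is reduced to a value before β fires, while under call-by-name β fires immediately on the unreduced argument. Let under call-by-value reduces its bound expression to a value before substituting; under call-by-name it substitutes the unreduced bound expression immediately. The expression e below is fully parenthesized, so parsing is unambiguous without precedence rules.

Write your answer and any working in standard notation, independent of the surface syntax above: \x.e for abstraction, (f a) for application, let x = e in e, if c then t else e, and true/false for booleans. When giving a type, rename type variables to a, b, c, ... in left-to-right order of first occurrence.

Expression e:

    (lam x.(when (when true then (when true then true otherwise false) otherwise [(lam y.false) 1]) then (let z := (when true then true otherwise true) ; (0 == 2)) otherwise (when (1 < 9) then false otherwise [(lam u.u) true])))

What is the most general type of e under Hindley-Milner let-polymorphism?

Trace:
  unify Bool ~ Bool
  unify Bool ~ Bool
  unify Bool ~ Bool
\y._ : b -> Bool
  unify b -> Bool ~ Int -> c
  unify b ~ Int
  unify Bool ~ c
_ _ : Bool
  unify Bool ~ Bool
  unify Bool ~ Bool
  unify Bool ~ Bool
  unify Bool ~ Bool
let z : Bool
  unify Int ~ Int
  unify Int ~ Int
  unify Int ~ Int
  unify Int ~ Int
  unify Bool ~ Bool
u : d
\u._ : d -> d
  unify d -> d ~ Bool -> e
  unify d ~ Bool
  unify Bool ~ e
_ _ : Bool
  unify Bool ~ Bool
  unify Bool ~ Bool
\x._ : a -> Bool

Answer: a -> Bool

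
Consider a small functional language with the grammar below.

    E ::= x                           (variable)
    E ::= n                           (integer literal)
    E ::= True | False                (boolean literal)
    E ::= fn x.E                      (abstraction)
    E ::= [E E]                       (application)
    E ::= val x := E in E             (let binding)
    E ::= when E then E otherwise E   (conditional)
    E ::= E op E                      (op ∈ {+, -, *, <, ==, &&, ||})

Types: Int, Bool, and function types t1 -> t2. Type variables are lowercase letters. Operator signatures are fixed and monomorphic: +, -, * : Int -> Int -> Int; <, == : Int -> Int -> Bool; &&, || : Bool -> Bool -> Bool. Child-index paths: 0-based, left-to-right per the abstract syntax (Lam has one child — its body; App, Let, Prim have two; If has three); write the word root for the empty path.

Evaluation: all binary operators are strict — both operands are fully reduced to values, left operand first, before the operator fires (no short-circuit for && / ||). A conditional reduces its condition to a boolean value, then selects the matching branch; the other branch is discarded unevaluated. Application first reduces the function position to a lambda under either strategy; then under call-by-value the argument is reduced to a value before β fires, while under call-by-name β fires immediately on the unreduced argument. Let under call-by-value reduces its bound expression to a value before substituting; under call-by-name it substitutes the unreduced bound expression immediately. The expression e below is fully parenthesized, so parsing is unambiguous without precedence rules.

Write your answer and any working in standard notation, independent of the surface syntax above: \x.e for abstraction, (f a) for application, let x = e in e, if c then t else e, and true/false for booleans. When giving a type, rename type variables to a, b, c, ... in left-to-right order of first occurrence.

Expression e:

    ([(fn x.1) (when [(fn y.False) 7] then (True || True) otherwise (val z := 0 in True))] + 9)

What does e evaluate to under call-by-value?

Answer: 10

Derivation:
step 0: (((\x.1) (if ((\y.false) 7) then (true || true) else (let z = 0 in true))) + 9)
step 1: [beta@0.1.0] (((\x.1) (if false then (true || true) else (let z = 0 in true))) + 9)
step 2: [if@0.1] (((\x.1) (let z = 0 in true)) + 9)
step 3: [let@0.1] (((\x.1) true) + 9)
step 4: [beta@0] (1 + 9)
step 5: [delta@root] 10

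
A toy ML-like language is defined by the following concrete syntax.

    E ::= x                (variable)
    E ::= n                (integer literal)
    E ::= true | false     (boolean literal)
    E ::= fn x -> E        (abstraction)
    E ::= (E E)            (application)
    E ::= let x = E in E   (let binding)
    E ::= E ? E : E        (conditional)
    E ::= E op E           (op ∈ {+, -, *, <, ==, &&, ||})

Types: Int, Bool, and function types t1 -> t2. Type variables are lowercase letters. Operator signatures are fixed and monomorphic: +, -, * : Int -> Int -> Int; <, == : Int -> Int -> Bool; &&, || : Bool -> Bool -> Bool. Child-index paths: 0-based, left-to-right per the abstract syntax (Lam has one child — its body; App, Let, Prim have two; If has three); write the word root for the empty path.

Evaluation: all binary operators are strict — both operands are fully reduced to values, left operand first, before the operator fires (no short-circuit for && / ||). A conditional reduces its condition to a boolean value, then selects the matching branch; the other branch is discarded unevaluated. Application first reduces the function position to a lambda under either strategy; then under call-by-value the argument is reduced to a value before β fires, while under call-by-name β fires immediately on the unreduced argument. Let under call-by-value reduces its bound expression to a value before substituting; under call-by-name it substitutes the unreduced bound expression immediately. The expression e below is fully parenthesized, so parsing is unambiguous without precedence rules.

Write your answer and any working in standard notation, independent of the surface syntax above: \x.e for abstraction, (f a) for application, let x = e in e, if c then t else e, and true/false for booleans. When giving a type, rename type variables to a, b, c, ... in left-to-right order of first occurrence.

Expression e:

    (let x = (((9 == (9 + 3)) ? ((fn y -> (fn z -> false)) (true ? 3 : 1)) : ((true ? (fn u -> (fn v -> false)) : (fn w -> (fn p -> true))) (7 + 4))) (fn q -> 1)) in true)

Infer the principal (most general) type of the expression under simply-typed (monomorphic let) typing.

Answer: Bool

Working:
  unify Int ~ Int
  unify Int ~ Int
  unify Int ~ Int
  unify Int ~ Int
  unify Bool ~ Bool
\z._ : b -> Bool
\y._ : a -> b -> Bool
  unify Bool ~ Bool
  unify Int ~ Int
  unify a -> b -> Bool ~ Int -> c
  unify a ~ Int
  unify b -> Bool ~ c
_ _ : b -> Bool
  unify Bool ~ Bool
\v._ : e -> Bool
\u._ : d -> e -> Bool
\p._ : g -> Bool
\w._ : f -> g -> Bool
  unify d -> e -> Bool ~ f -> g -> Bool
  unify d ~ f
  unify e -> Bool ~ g -> Bool
  unify e ~ g
  unify Bool ~ Bool
  unify Int ~ Int
  unify Int ~ Int
  unify f -> g -> Bool ~ Int -> h
  unify f ~ Int
  unify g -> Bool ~ h
_ _ : g -> Bool
  unify b -> Bool ~ g -> Bool
  unify b ~ g
  unify Bool ~ Bool
\q._ : i -> Int
  unify g -> Bool ~ (i -> Int) -> j
  unify g ~ i -> Int
  unify Bool ~ j
_ _ : Bool
let x : Bool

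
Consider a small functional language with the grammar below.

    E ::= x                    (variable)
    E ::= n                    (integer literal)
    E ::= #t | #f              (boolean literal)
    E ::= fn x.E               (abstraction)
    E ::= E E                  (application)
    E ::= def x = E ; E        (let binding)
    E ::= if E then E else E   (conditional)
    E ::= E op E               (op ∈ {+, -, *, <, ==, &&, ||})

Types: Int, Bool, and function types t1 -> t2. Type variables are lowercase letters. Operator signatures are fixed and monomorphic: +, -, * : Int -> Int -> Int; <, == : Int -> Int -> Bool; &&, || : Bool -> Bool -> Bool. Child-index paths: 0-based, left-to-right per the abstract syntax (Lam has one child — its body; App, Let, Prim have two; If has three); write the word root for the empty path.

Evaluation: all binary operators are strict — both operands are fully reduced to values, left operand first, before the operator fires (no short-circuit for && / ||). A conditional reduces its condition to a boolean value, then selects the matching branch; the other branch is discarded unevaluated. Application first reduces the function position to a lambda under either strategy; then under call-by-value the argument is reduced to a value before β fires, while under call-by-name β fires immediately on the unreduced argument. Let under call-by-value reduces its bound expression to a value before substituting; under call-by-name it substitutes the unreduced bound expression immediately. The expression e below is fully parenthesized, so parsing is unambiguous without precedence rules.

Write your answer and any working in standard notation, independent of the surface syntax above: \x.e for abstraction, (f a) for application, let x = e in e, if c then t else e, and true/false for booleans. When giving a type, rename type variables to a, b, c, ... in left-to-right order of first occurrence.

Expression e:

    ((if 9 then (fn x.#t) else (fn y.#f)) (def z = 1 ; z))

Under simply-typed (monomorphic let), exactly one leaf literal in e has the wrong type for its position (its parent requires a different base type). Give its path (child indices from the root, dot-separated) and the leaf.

Trace:
  unify Int ~ Bool
  FAIL: mismatch Int ~ Bool

Answer: 0.0 : 9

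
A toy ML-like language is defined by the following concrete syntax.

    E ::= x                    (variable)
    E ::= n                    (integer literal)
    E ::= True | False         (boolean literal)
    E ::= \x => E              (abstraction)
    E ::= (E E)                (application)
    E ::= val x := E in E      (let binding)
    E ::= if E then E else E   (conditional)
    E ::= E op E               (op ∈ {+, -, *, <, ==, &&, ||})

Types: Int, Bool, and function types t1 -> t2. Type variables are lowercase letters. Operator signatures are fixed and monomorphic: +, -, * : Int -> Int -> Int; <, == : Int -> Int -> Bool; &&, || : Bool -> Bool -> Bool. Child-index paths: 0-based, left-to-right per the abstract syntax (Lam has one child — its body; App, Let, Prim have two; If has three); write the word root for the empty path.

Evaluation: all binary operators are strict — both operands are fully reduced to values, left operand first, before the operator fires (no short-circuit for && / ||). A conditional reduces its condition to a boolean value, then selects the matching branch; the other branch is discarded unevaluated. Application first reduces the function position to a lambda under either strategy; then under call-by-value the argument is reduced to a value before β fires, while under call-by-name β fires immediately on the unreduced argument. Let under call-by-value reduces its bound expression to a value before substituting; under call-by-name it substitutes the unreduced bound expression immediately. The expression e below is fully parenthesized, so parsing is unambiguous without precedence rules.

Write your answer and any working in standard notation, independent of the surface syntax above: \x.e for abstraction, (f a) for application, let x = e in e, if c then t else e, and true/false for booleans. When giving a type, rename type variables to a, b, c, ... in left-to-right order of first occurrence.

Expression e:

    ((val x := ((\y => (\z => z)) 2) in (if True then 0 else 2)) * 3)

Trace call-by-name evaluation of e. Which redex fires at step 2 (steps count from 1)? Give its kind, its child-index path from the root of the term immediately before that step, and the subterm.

Trace:
step 0: ((let x = ((\y.(\z.z)) 2) in (if true then 0 else 2)) * 3)
step 1: [let@0] ((if true then 0 else 2) * 3)
step 2: [if@0] (0 * 3)

Answer: if at 0 : (if true then 0 else 2)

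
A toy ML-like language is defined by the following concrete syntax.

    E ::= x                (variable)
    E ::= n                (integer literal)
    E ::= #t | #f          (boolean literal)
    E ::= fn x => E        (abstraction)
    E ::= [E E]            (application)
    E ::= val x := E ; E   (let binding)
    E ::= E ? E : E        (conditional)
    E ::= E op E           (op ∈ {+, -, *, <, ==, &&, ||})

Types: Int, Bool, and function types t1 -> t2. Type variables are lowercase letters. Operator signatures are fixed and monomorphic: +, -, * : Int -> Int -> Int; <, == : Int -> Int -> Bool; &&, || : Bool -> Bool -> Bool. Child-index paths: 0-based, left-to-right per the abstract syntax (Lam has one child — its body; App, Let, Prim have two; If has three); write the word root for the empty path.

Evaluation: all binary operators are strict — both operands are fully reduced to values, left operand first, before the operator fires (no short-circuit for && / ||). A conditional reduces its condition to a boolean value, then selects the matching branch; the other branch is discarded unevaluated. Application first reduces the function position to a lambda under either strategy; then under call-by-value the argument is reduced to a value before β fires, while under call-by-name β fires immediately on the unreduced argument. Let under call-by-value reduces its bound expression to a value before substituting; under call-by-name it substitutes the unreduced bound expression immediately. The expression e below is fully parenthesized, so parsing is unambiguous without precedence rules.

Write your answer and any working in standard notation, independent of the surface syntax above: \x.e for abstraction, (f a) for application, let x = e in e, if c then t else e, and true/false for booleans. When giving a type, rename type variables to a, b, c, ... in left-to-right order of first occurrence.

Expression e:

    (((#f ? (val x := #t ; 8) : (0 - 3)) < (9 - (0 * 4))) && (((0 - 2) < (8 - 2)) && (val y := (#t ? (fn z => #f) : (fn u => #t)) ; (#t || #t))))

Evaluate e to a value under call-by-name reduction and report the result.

Answer: true

Trace:
step 0: (((if false then (let x = true in 8) else (0 - 3)) < (9 - (0 * 4))) && (((0 - 2) < (8 - 2)) && (let y = (if true then (\z.false) else (\u.true)) in (true || true))))
step 1: [if@0.0] (((0 - 3) < (9 - (0 * 4))) && (((0 - 2) < (8 - 2)) && (let y = (if true then (\z.false) else (\u.true)) in (true || true))))
step 2: [delta@0.0] ((-3 < (9 - (0 * 4))) && (((0 - 2) < (8 - 2)) && (let y = (if true then (\z.false) else (\u.true)) in (true || true))))
step 3: [delta@0.1.1] ((-3 < (9 - 0)) && (((0 - 2) < (8 - 2)) && (let y = (if true then (\z.false) else (\u.true)) in (true || true))))
step 4: [delta@0.1] ((-3 < 9) && (((0 - 2) < (8 - 2)) && (let y = (if true then (\z.false) else (\u.true)) in (true || true))))
step 5: [delta@0] (true && (((0 - 2) < (8 - 2)) && (let y = (if true then (\z.false) else (\u.true)) in (true || true))))
step 6: [delta@1.0.0] (true && ((-2 < (8 - 2)) && (let y = (if true then (\z.false) else (\u.true)) in (true || true))))
step 7: [delta@1.0.1] (true && ((-2 < 6) && (let y = (if true then (\z.false) else (\u.true)) in (true || true))))
step 8: [delta@1.0] (true && (true && (let y = (if true then (\z.false) else (\u.true)) in (true || true))))
step 9: [let@1.1] (true && (true && (true || true)))
step 10: [delta@1.1] (true && (true && true))
step 11: [delta@1] (true && true)
step 12: [delta@root] true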